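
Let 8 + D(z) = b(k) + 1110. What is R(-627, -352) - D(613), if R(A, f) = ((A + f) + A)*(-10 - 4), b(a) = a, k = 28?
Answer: 21354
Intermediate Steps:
D(z) = 1130 (D(z) = -8 + (28 + 1110) = -8 + 1138 = 1130)
R(A, f) = -28*A - 14*f (R(A, f) = (f + 2*A)*(-14) = -28*A - 14*f)
R(-627, -352) - D(613) = (-28*(-627) - 14*(-352)) - 1*1130 = (17556 + 4928) - 1130 = 22484 - 1130 = 21354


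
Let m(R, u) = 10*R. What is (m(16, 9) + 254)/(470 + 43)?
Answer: 46/57 ≈ 0.80702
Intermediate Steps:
(m(16, 9) + 254)/(470 + 43) = (10*16 + 254)/(470 + 43) = (160 + 254)/513 = 414*(1/513) = 46/57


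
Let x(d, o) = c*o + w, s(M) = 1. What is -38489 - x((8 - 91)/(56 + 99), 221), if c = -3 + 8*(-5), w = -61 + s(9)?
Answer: -28926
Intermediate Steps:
w = -60 (w = -61 + 1 = -60)
c = -43 (c = -3 - 40 = -43)
x(d, o) = -60 - 43*o (x(d, o) = -43*o - 60 = -60 - 43*o)
-38489 - x((8 - 91)/(56 + 99), 221) = -38489 - (-60 - 43*221) = -38489 - (-60 - 9503) = -38489 - 1*(-9563) = -38489 + 9563 = -28926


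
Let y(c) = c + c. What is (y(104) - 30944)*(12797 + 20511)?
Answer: -1023754688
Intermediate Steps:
y(c) = 2*c
(y(104) - 30944)*(12797 + 20511) = (2*104 - 30944)*(12797 + 20511) = (208 - 30944)*33308 = -30736*33308 = -1023754688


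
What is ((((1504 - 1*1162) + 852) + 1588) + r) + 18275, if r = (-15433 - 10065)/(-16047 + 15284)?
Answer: 16091989/763 ≈ 21090.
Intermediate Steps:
r = 25498/763 (r = -25498/(-763) = -25498*(-1/763) = 25498/763 ≈ 33.418)
((((1504 - 1*1162) + 852) + 1588) + r) + 18275 = ((((1504 - 1*1162) + 852) + 1588) + 25498/763) + 18275 = ((((1504 - 1162) + 852) + 1588) + 25498/763) + 18275 = (((342 + 852) + 1588) + 25498/763) + 18275 = ((1194 + 1588) + 25498/763) + 18275 = (2782 + 25498/763) + 18275 = 2148164/763 + 18275 = 16091989/763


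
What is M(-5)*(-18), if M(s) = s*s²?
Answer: 2250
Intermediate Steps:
M(s) = s³
M(-5)*(-18) = (-5)³*(-18) = -125*(-18) = 2250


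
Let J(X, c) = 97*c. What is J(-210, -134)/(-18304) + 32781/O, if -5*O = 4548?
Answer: -122541759/3468608 ≈ -35.329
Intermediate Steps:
O = -4548/5 (O = -⅕*4548 = -4548/5 ≈ -909.60)
J(-210, -134)/(-18304) + 32781/O = (97*(-134))/(-18304) + 32781/(-4548/5) = -12998*(-1/18304) + 32781*(-5/4548) = 6499/9152 - 54635/1516 = -122541759/3468608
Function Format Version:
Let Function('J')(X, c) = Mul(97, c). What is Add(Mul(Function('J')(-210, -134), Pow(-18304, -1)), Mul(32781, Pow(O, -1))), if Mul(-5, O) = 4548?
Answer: Rational(-122541759, 3468608) ≈ -35.329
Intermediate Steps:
O = Rational(-4548, 5) (O = Mul(Rational(-1, 5), 4548) = Rational(-4548, 5) ≈ -909.60)
Add(Mul(Function('J')(-210, -134), Pow(-18304, -1)), Mul(32781, Pow(O, -1))) = Add(Mul(Mul(97, -134), Pow(-18304, -1)), Mul(32781, Pow(Rational(-4548, 5), -1))) = Add(Mul(-12998, Rational(-1, 18304)), Mul(32781, Rational(-5, 4548))) = Add(Rational(6499, 9152), Rational(-54635, 1516)) = Rational(-122541759, 3468608)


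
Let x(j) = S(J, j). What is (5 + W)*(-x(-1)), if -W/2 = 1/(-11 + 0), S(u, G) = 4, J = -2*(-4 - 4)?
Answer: -228/11 ≈ -20.727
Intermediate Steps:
J = 16 (J = -2*(-8) = 16)
x(j) = 4
W = 2/11 (W = -2/(-11 + 0) = -2/(-11) = -2*(-1/11) = 2/11 ≈ 0.18182)
(5 + W)*(-x(-1)) = (5 + 2/11)*(-1*4) = (57/11)*(-4) = -228/11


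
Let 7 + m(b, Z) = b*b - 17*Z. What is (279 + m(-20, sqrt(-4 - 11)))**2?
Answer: 447249 - 22848*I*sqrt(15) ≈ 4.4725e+5 - 88490.0*I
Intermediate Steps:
m(b, Z) = -7 + b**2 - 17*Z (m(b, Z) = -7 + (b*b - 17*Z) = -7 + (b**2 - 17*Z) = -7 + b**2 - 17*Z)
(279 + m(-20, sqrt(-4 - 11)))**2 = (279 + (-7 + (-20)**2 - 17*sqrt(-4 - 11)))**2 = (279 + (-7 + 400 - 17*I*sqrt(15)))**2 = (279 + (393 - 17*I*sqrt(15)))**2 = (672 - 17*I*sqrt(15))**2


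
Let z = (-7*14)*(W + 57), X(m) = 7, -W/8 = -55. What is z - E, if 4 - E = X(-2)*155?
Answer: -47625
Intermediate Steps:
W = 440 (W = -8*(-55) = 440)
E = -1081 (E = 4 - 7*155 = 4 - 1*1085 = 4 - 1085 = -1081)
z = -48706 (z = (-7*14)*(440 + 57) = -98*497 = -48706)
z - E = -48706 - 1*(-1081) = -48706 + 1081 = -47625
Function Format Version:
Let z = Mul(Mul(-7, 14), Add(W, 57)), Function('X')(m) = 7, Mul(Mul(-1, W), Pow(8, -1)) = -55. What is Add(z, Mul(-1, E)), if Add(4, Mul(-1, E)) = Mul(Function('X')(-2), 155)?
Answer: -47625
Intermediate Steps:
W = 440 (W = Mul(-8, -55) = 440)
E = -1081 (E = Add(4, Mul(-1, Mul(7, 155))) = Add(4, Mul(-1, 1085)) = Add(4, -1085) = -1081)
z = -48706 (z = Mul(Mul(-7, 14), Add(440, 57)) = Mul(-98, 497) = -48706)
Add(z, Mul(-1, E)) = Add(-48706, Mul(-1, -1081)) = Add(-48706, 1081) = -47625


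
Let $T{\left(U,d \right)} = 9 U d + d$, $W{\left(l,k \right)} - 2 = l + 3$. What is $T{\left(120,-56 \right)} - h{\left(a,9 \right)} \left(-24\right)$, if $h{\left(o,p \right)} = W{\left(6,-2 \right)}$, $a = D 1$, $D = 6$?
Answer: $-60272$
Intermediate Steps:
$a = 6$ ($a = 6 \cdot 1 = 6$)
$W{\left(l,k \right)} = 5 + l$ ($W{\left(l,k \right)} = 2 + \left(l + 3\right) = 2 + \left(3 + l\right) = 5 + l$)
$h{\left(o,p \right)} = 11$ ($h{\left(o,p \right)} = 5 + 6 = 11$)
$T{\left(U,d \right)} = d + 9 U d$ ($T{\left(U,d \right)} = 9 U d + d = d + 9 U d$)
$T{\left(120,-56 \right)} - h{\left(a,9 \right)} \left(-24\right) = - 56 \left(1 + 9 \cdot 120\right) - 11 \left(-24\right) = - 56 \left(1 + 1080\right) - -264 = \left(-56\right) 1081 + 264 = -60536 + 264 = -60272$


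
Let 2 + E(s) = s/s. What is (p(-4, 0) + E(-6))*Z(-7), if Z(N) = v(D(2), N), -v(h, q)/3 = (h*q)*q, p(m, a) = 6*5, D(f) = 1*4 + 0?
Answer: -17052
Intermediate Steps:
D(f) = 4 (D(f) = 4 + 0 = 4)
p(m, a) = 30
E(s) = -1 (E(s) = -2 + s/s = -2 + 1 = -1)
v(h, q) = -3*h*q² (v(h, q) = -3*h*q*q = -3*h*q²)
Z(N) = -12*N² (Z(N) = -3*4*N² = -12*N²)
(p(-4, 0) + E(-6))*Z(-7) = (30 - 1)*(-12*(-7)²) = 29*(-12*49) = 29*(-588) = -17052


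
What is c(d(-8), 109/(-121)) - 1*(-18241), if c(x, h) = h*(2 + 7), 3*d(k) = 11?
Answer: 2206180/121 ≈ 18233.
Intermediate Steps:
d(k) = 11/3 (d(k) = (⅓)*11 = 11/3)
c(x, h) = 9*h (c(x, h) = h*9 = 9*h)
c(d(-8), 109/(-121)) - 1*(-18241) = 9*(109/(-121)) - 1*(-18241) = 9*(109*(-1/121)) + 18241 = 9*(-109/121) + 18241 = -981/121 + 18241 = 2206180/121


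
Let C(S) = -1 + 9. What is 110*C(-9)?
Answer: 880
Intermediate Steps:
C(S) = 8
110*C(-9) = 110*8 = 880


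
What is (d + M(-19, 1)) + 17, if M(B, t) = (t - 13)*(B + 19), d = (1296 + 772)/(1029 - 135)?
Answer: 8633/447 ≈ 19.313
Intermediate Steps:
d = 1034/447 (d = 2068/894 = 2068*(1/894) = 1034/447 ≈ 2.3132)
M(B, t) = (-13 + t)*(19 + B)
(d + M(-19, 1)) + 17 = (1034/447 + (-247 - 13*(-19) + 19*1 - 19*1)) + 17 = (1034/447 + (-247 + 247 + 19 - 19)) + 17 = (1034/447 + 0) + 17 = 1034/447 + 17 = 8633/447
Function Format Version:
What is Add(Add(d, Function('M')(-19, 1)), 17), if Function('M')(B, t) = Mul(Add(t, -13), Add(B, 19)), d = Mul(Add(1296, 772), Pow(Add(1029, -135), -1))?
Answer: Rational(8633, 447) ≈ 19.313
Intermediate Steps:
d = Rational(1034, 447) (d = Mul(2068, Pow(894, -1)) = Mul(2068, Rational(1, 894)) = Rational(1034, 447) ≈ 2.3132)
Function('M')(B, t) = Mul(Add(-13, t), Add(19, B))
Add(Add(d, Function('M')(-19, 1)), 17) = Add(Add(Rational(1034, 447), Add(-247, Mul(-13, -19), Mul(19, 1), Mul(-19, 1))), 17) = Add(Add(Rational(1034, 447), Add(-247, 247, 19, -19)), 17) = Add(Add(Rational(1034, 447), 0), 17) = Add(Rational(1034, 447), 17) = Rational(8633, 447)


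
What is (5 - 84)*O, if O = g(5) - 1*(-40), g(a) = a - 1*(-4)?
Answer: -3871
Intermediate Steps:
g(a) = 4 + a (g(a) = a + 4 = 4 + a)
O = 49 (O = (4 + 5) - 1*(-40) = 9 + 40 = 49)
(5 - 84)*O = (5 - 84)*49 = -79*49 = -3871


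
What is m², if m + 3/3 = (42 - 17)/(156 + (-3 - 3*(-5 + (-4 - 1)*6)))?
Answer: 54289/66564 ≈ 0.81559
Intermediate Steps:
m = -233/258 (m = -1 + (42 - 17)/(156 + (-3 - 3*(-5 + (-4 - 1)*6))) = -1 + 25/(156 + (-3 - 3*(-5 - 5*6))) = -1 + 25/(156 + (-3 - 3*(-5 - 30))) = -1 + 25/(156 + (-3 - 3*(-35))) = -1 + 25/(156 + (-3 + 105)) = -1 + 25/(156 + 102) = -1 + 25/258 = -233/258 ≈ -0.90310)
m² = (-233/258)² = 54289/66564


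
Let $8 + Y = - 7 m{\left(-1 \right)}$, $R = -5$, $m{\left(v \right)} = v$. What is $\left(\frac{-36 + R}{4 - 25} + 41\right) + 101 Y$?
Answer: $- \frac{1219}{21} \approx -58.048$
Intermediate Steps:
$Y = -1$ ($Y = -8 - -7 = -8 + 7 = -1$)
$\left(\frac{-36 + R}{4 - 25} + 41\right) + 101 Y = \left(\frac{-36 - 5}{4 - 25} + 41\right) + 101 \left(-1\right) = \left(- \frac{41}{-21} + 41\right) - 101 = \left(\left(-41\right) \left(- \frac{1}{21}\right) + 41\right) - 101 = \left(\frac{41}{21} + 41\right) - 101 = \frac{902}{21} - 101 = - \frac{1219}{21}$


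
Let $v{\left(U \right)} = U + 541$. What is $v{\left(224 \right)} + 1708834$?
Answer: $1709599$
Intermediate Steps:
$v{\left(U \right)} = 541 + U$
$v{\left(224 \right)} + 1708834 = \left(541 + 224\right) + 1708834 = 765 + 1708834 = 1709599$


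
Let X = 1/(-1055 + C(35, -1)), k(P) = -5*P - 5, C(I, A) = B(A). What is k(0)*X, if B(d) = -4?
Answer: 5/1059 ≈ 0.0047214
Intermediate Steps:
C(I, A) = -4
k(P) = -5 - 5*P
X = -1/1059 (X = 1/(-1055 - 4) = 1/(-1059) = -1/1059 ≈ -0.00094429)
k(0)*X = (-5 - 5*0)*(-1/1059) = (-5 + 0)*(-1/1059) = -5*(-1/1059) = 5/1059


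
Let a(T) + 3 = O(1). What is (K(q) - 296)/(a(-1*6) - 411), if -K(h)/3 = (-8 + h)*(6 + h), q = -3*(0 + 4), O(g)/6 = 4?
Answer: 328/195 ≈ 1.6821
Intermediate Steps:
O(g) = 24 (O(g) = 6*4 = 24)
a(T) = 21 (a(T) = -3 + 24 = 21)
q = -12 (q = -3*4 = -12)
K(h) = -3*(-8 + h)*(6 + h)
(K(q) - 296)/(a(-1*6) - 411) = ((144 - 3*(-12)² + 6*(-12)) - 296)/(21 - 411) = ((144 - 3*144 - 72) - 296)/(-390) = ((144 - 432 - 72) - 296)*(-1/390) = (-360 - 296)*(-1/390) = -656*(-1/390) = 328/195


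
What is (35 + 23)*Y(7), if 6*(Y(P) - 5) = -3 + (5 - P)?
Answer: 725/3 ≈ 241.67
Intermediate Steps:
Y(P) = 16/3 - P/6 (Y(P) = 5 + (-3 + (5 - P))/6 = 5 + (2 - P)/6 = 5 + (⅓ - P/6) = 16/3 - P/6)
(35 + 23)*Y(7) = (35 + 23)*(16/3 - ⅙*7) = 58*(16/3 - 7/6) = 58*(25/6) = 725/3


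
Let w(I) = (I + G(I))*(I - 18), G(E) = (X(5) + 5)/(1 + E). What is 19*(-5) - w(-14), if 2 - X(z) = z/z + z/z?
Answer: -7219/13 ≈ -555.31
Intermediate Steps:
X(z) = 0 (X(z) = 2 - (z/z + z/z) = 2 - (1 + 1) = 2 - 1*2 = 2 - 2 = 0)
G(E) = 5/(1 + E) (G(E) = (0 + 5)/(1 + E) = 5/(1 + E))
w(I) = (-18 + I)*(I + 5/(1 + I)) (w(I) = (I + 5/(1 + I))*(I - 18) = (I + 5/(1 + I))*(-18 + I) = (-18 + I)*(I + 5/(1 + I)))
19*(-5) - w(-14) = 19*(-5) - (-90 + 5*(-14) - 14*(1 - 14)*(-18 - 14))/(1 - 14) = -95 - (-90 - 70 - 14*(-13)*(-32))/(-13) = -95 - (-1)*(-90 - 70 - 5824)/13 = -95 - (-1)*(-5984)/13 = -95 - 1*5984/13 = -95 - 5984/13 = -7219/13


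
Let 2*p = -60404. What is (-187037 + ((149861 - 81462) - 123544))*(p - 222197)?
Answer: 61126494618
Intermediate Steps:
p = -30202 (p = (½)*(-60404) = -30202)
(-187037 + ((149861 - 81462) - 123544))*(p - 222197) = (-187037 + ((149861 - 81462) - 123544))*(-30202 - 222197) = (-187037 + (68399 - 123544))*(-252399) = (-187037 - 55145)*(-252399) = -242182*(-252399) = 61126494618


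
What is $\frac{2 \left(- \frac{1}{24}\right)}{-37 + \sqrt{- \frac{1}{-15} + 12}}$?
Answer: $\frac{185}{81416} + \frac{\sqrt{2715}}{244248} \approx 0.0024856$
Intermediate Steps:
$\frac{2 \left(- \frac{1}{24}\right)}{-37 + \sqrt{- \frac{1}{-15} + 12}} = \frac{2 \left(\left(-1\right) \frac{1}{24}\right)}{-37 + \sqrt{\left(-1\right) \left(- \frac{1}{15}\right) + 12}} = \frac{2 \left(- \frac{1}{24}\right)}{-37 + \sqrt{\frac{1}{15} + 12}} = - \frac{1}{12 \left(-37 + \sqrt{\frac{181}{15}}\right)} = - \frac{1}{12 \left(-37 + \frac{\sqrt{2715}}{15}\right)}$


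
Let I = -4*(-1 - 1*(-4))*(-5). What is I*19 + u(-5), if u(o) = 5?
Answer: 1145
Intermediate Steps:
I = 60 (I = -4*(-1 + 4)*(-5) = -4*3*(-5) = -12*(-5) = 60)
I*19 + u(-5) = 60*19 + 5 = 1140 + 5 = 1145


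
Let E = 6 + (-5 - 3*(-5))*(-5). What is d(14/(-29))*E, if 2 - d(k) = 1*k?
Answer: -3168/29 ≈ -109.24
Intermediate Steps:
d(k) = 2 - k
E = -44 (E = 6 + (-5 + 15)*(-5) = 6 + 10*(-5) = 6 - 50 = -44)
d(14/(-29))*E = (2 - 14/(-29))*(-44) = (2 - 14*(-1)/29)*(-44) = (2 - 1*(-14/29))*(-44) = (2 + 14/29)*(-44) = (72/29)*(-44) = -3168/29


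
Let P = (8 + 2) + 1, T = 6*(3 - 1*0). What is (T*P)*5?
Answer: 990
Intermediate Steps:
T = 18 (T = 6*(3 + 0) = 6*3 = 18)
P = 11 (P = 10 + 1 = 11)
(T*P)*5 = (18*11)*5 = 198*5 = 990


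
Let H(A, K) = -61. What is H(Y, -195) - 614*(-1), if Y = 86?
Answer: 553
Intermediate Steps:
H(Y, -195) - 614*(-1) = -61 - 614*(-1) = -61 + 614 = 553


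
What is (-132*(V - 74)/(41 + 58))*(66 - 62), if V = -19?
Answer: 496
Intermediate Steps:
(-132*(V - 74)/(41 + 58))*(66 - 62) = (-132*(-19 - 74)/(41 + 58))*(66 - 62) = -132/(99/(-93))*4 = -132/(99*(-1/93))*4 = -132/(-33/31)*4 = -132*(-31/33)*4 = 124*4 = 496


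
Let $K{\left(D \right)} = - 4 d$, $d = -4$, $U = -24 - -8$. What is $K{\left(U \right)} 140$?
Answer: $2240$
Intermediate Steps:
$U = -16$ ($U = -24 + 8 = -16$)
$K{\left(D \right)} = 16$ ($K{\left(D \right)} = \left(-4\right) \left(-4\right) = 16$)
$K{\left(U \right)} 140 = 16 \cdot 140 = 2240$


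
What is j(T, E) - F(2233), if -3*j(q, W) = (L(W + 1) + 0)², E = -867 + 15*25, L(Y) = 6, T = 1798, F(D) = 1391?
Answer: -1403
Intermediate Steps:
E = -492 (E = -867 + 375 = -492)
j(q, W) = -12 (j(q, W) = -(6 + 0)²/3 = -⅓*6² = -⅓*36 = -12)
j(T, E) - F(2233) = -12 - 1*1391 = -12 - 1391 = -1403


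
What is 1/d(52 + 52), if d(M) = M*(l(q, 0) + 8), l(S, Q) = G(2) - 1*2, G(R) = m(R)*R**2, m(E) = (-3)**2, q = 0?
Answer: 1/4368 ≈ 0.00022894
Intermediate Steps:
m(E) = 9
G(R) = 9*R**2
l(S, Q) = 34 (l(S, Q) = 9*2**2 - 1*2 = 9*4 - 2 = 36 - 2 = 34)
d(M) = 42*M (d(M) = M*(34 + 8) = M*42 = 42*M)
1/d(52 + 52) = 1/(42*(52 + 52)) = 1/(42*104) = 1/4368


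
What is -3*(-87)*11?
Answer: 2871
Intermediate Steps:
-3*(-87)*11 = 261*11 = 2871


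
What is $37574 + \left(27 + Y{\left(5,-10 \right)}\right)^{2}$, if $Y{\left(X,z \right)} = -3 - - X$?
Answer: $38415$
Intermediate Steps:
$Y{\left(X,z \right)} = -3 + X$
$37574 + \left(27 + Y{\left(5,-10 \right)}\right)^{2} = 37574 + \left(27 + \left(-3 + 5\right)\right)^{2} = 37574 + \left(27 + 2\right)^{2} = 37574 + 29^{2} = 37574 + 841 = 38415$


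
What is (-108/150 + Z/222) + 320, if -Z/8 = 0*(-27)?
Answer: 7982/25 ≈ 319.28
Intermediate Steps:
Z = 0 (Z = -0*(-27) = -8*0 = 0)
(-108/150 + Z/222) + 320 = (-108/150 + 0/222) + 320 = (-108*1/150 + 0*(1/222)) + 320 = (-18/25 + 0) + 320 = -18/25 + 320 = 7982/25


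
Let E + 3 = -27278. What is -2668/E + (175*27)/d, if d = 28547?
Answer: 205066121/778790707 ≈ 0.26331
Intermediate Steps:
E = -27281 (E = -3 - 27278 = -27281)
-2668/E + (175*27)/d = -2668/(-27281) + (175*27)/28547 = -2668*(-1/27281) + 4725*(1/28547) = 2668/27281 + 4725/28547 = 205066121/778790707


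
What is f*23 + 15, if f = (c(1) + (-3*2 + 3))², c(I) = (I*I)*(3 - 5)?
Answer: 590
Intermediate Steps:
c(I) = -2*I² (c(I) = I²*(-2) = -2*I²)
f = 25 (f = (-2*1² + (-3*2 + 3))² = (-2*1 + (-6 + 3))² = (-2 - 3)² = (-5)² = 25)
f*23 + 15 = 25*23 + 15 = 575 + 15 = 590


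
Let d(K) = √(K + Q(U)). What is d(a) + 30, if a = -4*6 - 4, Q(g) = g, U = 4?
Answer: 30 + 2*I*√6 ≈ 30.0 + 4.899*I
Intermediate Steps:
a = -28 (a = -24 - 4 = -28)
d(K) = √(4 + K) (d(K) = √(K + 4) = √(4 + K))
d(a) + 30 = √(4 - 28) + 30 = √(-24) + 30 = 2*I*√6 + 30 = 30 + 2*I*√6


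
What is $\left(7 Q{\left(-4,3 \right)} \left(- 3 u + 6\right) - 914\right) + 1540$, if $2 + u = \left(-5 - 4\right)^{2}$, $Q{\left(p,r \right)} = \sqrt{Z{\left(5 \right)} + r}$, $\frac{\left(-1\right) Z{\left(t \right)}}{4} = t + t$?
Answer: $626 - 1617 i \sqrt{37} \approx 626.0 - 9835.8 i$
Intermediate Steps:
$Z{\left(t \right)} = - 8 t$ ($Z{\left(t \right)} = - 4 \left(t + t\right) = - 4 \cdot 2 t = - 8 t$)
$Q{\left(p,r \right)} = \sqrt{-40 + r}$ ($Q{\left(p,r \right)} = \sqrt{\left(-8\right) 5 + r} = \sqrt{-40 + r}$)
$u = 79$ ($u = -2 + \left(-5 - 4\right)^{2} = -2 + \left(-9\right)^{2} = -2 + 81 = 79$)
$\left(7 Q{\left(-4,3 \right)} \left(- 3 u + 6\right) - 914\right) + 1540 = \left(7 \sqrt{-40 + 3} \left(\left(-3\right) 79 + 6\right) - 914\right) + 1540 = \left(7 \sqrt{-37} \left(-237 + 6\right) - 914\right) + 1540 = \left(7 i \sqrt{37} \left(-231\right) - 914\right) + 1540 = \left(- 1617 i \sqrt{37} - 914\right) + 1540 = \left(-914 - 1617 i \sqrt{37}\right) + 1540 = 626 - 1617 i \sqrt{37}$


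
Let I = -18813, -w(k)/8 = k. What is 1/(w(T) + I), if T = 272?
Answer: -1/20989 ≈ -4.7644e-5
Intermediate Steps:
w(k) = -8*k
1/(w(T) + I) = 1/(-8*272 - 18813) = 1/(-2176 - 18813) = 1/(-20989) = -1/20989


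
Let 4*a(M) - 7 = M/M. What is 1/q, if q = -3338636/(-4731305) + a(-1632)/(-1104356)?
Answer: 2612522532290/1843516617903 ≈ 1.4171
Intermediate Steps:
a(M) = 2 (a(M) = 7/4 + (M/M)/4 = 7/4 + (¼)*1 = 7/4 + ¼ = 2)
q = 1843516617903/2612522532290 (q = -3338636/(-4731305) + 2/(-1104356) = -3338636*(-1/4731305) + 2*(-1/1104356) = 3338636/4731305 - 1/552178 = 1843516617903/2612522532290 ≈ 0.70565)
1/q = 1/(1843516617903/2612522532290) = 2612522532290/1843516617903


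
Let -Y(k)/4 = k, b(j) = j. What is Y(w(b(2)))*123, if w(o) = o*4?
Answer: -3936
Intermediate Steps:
w(o) = 4*o
Y(k) = -4*k
Y(w(b(2)))*123 = -16*2*123 = -4*8*123 = -32*123 = -3936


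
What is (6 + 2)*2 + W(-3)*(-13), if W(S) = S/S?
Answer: 3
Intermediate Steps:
W(S) = 1
(6 + 2)*2 + W(-3)*(-13) = (6 + 2)*2 + 1*(-13) = 8*2 - 13 = 16 - 13 = 3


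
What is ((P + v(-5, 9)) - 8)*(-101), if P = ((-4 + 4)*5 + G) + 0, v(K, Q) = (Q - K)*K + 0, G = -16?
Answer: 9494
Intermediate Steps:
v(K, Q) = K*(Q - K) (v(K, Q) = K*(Q - K) + 0 = K*(Q - K))
P = -16 (P = ((-4 + 4)*5 - 16) + 0 = (0*5 - 16) + 0 = (0 - 16) + 0 = -16 + 0 = -16)
((P + v(-5, 9)) - 8)*(-101) = ((-16 - 5*(9 - 1*(-5))) - 8)*(-101) = ((-16 - 5*(9 + 5)) - 8)*(-101) = ((-16 - 5*14) - 8)*(-101) = ((-16 - 70) - 8)*(-101) = (-86 - 8)*(-101) = -94*(-101) = 9494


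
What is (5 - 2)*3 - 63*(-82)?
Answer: 5175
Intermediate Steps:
(5 - 2)*3 - 63*(-82) = 3*3 + 5166 = 9 + 5166 = 5175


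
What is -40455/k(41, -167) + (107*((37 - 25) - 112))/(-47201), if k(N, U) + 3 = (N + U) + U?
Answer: 1912683655/13971496 ≈ 136.90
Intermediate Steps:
k(N, U) = -3 + N + 2*U (k(N, U) = -3 + ((N + U) + U) = -3 + (N + 2*U) = -3 + N + 2*U)
-40455/k(41, -167) + (107*((37 - 25) - 112))/(-47201) = -40455/(-3 + 41 + 2*(-167)) + (107*((37 - 25) - 112))/(-47201) = -40455/(-3 + 41 - 334) + (107*(12 - 112))*(-1/47201) = -40455/(-296) + (107*(-100))*(-1/47201) = -40455*(-1/296) - 10700*(-1/47201) = 40455/296 + 10700/47201 = 1912683655/13971496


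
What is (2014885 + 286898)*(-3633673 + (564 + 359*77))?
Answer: -8299000345878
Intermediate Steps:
(2014885 + 286898)*(-3633673 + (564 + 359*77)) = 2301783*(-3633673 + (564 + 27643)) = 2301783*(-3633673 + 28207) = 2301783*(-3605466) = -8299000345878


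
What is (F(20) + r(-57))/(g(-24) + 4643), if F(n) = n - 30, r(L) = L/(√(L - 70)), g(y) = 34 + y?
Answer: -10/4653 + 19*I*√127/196977 ≈ -0.0021491 + 0.001087*I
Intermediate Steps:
r(L) = L/√(-70 + L) (r(L) = L/(√(-70 + L)) = L/√(-70 + L))
F(n) = -30 + n
(F(20) + r(-57))/(g(-24) + 4643) = ((-30 + 20) - 57/√(-70 - 57))/((34 - 24) + 4643) = (-10 - (-57)*I*√127/127)/(10 + 4643) = (-10 - (-57)*I*√127/127)/4653 = (-10 + 57*I*√127/127)*(1/4653) = -10/4653 + 19*I*√127/196977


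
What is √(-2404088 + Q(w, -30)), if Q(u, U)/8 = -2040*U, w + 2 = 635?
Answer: 2*I*√478622 ≈ 1383.7*I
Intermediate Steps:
w = 633 (w = -2 + 635 = 633)
Q(u, U) = -16320*U (Q(u, U) = 8*(-2040*U) = -16320*U)
√(-2404088 + Q(w, -30)) = √(-2404088 - 16320*(-30)) = √(-2404088 + 489600) = √(-1914488) = 2*I*√478622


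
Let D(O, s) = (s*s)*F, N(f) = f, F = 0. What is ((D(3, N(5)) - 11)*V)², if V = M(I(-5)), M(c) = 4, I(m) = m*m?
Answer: 1936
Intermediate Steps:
I(m) = m²
V = 4
D(O, s) = 0 (D(O, s) = (s*s)*0 = s²*0 = 0)
((D(3, N(5)) - 11)*V)² = ((0 - 11)*4)² = (-11*4)² = (-44)² = 1936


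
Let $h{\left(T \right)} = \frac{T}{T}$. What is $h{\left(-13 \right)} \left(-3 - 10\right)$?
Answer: $-13$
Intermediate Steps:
$h{\left(T \right)} = 1$
$h{\left(-13 \right)} \left(-3 - 10\right) = 1 \left(-3 - 10\right) = 1 \left(-13\right) = -13$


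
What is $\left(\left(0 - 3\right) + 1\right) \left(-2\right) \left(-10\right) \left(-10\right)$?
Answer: $400$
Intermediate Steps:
$\left(\left(0 - 3\right) + 1\right) \left(-2\right) \left(-10\right) \left(-10\right) = \left(-3 + 1\right) \left(-2\right) \left(-10\right) \left(-10\right) = \left(-2\right) \left(-2\right) \left(-10\right) \left(-10\right) = 4 \left(-10\right) \left(-10\right) = \left(-40\right) \left(-10\right) = 400$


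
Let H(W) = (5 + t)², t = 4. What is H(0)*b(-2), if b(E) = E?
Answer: -162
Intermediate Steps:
H(W) = 81 (H(W) = (5 + 4)² = 9² = 81)
H(0)*b(-2) = 81*(-2) = -162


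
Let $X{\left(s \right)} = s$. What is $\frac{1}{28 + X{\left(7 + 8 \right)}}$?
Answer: $\frac{1}{43} \approx 0.023256$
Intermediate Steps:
$\frac{1}{28 + X{\left(7 + 8 \right)}} = \frac{1}{28 + \left(7 + 8\right)} = \frac{1}{28 + 15} = \frac{1}{43}$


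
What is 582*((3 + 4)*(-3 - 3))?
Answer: -24444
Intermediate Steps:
582*((3 + 4)*(-3 - 3)) = 582*(7*(-6)) = 582*(-42) = -24444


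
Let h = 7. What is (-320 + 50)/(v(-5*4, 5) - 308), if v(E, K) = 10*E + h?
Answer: 90/167 ≈ 0.53892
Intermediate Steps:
v(E, K) = 7 + 10*E (v(E, K) = 10*E + 7 = 7 + 10*E)
(-320 + 50)/(v(-5*4, 5) - 308) = (-320 + 50)/((7 + 10*(-5*4)) - 308) = -270/((7 + 10*(-20)) - 308) = -270/((7 - 200) - 308) = -270/(-193 - 308) = -270/(-501) = -270*(-1/501) = 90/167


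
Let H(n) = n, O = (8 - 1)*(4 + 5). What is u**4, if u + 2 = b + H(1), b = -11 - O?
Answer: 31640625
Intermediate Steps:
O = 63 (O = 7*9 = 63)
b = -74 (b = -11 - 1*63 = -11 - 63 = -74)
u = -75 (u = -2 + (-74 + 1) = -2 - 73 = -75)
u**4 = (-75)**4 = 31640625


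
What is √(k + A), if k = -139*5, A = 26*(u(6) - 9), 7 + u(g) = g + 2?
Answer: I*√903 ≈ 30.05*I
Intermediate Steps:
u(g) = -5 + g (u(g) = -7 + (g + 2) = -7 + (2 + g) = -5 + g)
A = -208 (A = 26*((-5 + 6) - 9) = 26*(1 - 9) = 26*(-8) = -208)
k = -695
√(k + A) = √(-695 - 208) = √(-903) = I*√903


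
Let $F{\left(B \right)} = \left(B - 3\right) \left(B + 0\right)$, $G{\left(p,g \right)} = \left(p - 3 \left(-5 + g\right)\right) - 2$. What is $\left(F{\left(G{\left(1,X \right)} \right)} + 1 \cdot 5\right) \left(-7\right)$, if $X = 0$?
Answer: $-1113$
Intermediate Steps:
$G{\left(p,g \right)} = 13 + p - 3 g$ ($G{\left(p,g \right)} = \left(p - \left(-15 + 3 g\right)\right) - 2 = \left(15 + p - 3 g\right) - 2 = 13 + p - 3 g$)
$F{\left(B \right)} = B \left(-3 + B\right)$ ($F{\left(B \right)} = \left(-3 + B\right) B = B \left(-3 + B\right)$)
$\left(F{\left(G{\left(1,X \right)} \right)} + 1 \cdot 5\right) \left(-7\right) = \left(\left(13 + 1 - 0\right) \left(-3 + \left(13 + 1 - 0\right)\right) + 1 \cdot 5\right) \left(-7\right) = \left(\left(13 + 1 + 0\right) \left(-3 + \left(13 + 1 + 0\right)\right) + 5\right) \left(-7\right) = \left(14 \left(-3 + 14\right) + 5\right) \left(-7\right) = \left(14 \cdot 11 + 5\right) \left(-7\right) = \left(154 + 5\right) \left(-7\right) = 159 \left(-7\right) = -1113$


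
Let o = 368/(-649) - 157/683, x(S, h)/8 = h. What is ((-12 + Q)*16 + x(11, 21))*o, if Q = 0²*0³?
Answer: 8477688/443267 ≈ 19.125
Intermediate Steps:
x(S, h) = 8*h
Q = 0 (Q = 0*0 = 0)
o = -353237/443267 (o = 368*(-1/649) - 157*1/683 = -368/649 - 157/683 = -353237/443267 ≈ -0.79689)
((-12 + Q)*16 + x(11, 21))*o = ((-12 + 0)*16 + 8*21)*(-353237/443267) = (-12*16 + 168)*(-353237/443267) = (-192 + 168)*(-353237/443267) = -24*(-353237/443267) = 8477688/443267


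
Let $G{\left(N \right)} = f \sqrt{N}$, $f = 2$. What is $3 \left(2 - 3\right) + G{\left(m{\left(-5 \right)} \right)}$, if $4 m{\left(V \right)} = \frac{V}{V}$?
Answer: $-2$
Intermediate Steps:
$m{\left(V \right)} = \frac{1}{4}$ ($m{\left(V \right)} = \frac{V \frac{1}{V}}{4} = \frac{1}{4} \cdot 1 = \frac{1}{4}$)
$G{\left(N \right)} = 2 \sqrt{N}$
$3 \left(2 - 3\right) + G{\left(m{\left(-5 \right)} \right)} = 3 \left(2 - 3\right) + \frac{2}{2} = 3 \left(-1\right) + 2 \cdot \frac{1}{2} = -3 + 1 = -2$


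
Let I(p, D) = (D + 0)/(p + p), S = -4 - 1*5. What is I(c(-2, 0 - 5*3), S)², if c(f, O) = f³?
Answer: 81/256 ≈ 0.31641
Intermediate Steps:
S = -9 (S = -4 - 5 = -9)
I(p, D) = D/(2*p) (I(p, D) = D/((2*p)) = D*(1/(2*p)) = D/(2*p))
I(c(-2, 0 - 5*3), S)² = ((½)*(-9)/(-2)³)² = ((½)*(-9)/(-8))² = ((½)*(-9)*(-⅛))² = (9/16)² = 81/256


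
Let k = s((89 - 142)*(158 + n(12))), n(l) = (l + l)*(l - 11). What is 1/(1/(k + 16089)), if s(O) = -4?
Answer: 16085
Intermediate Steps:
n(l) = 2*l*(-11 + l) (n(l) = (2*l)*(-11 + l) = 2*l*(-11 + l))
k = -4
1/(1/(k + 16089)) = 1/(1/(-4 + 16089)) = 1/(1/16085) = 16085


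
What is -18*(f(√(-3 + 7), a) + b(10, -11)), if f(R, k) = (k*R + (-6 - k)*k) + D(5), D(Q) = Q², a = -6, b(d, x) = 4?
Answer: -306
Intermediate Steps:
f(R, k) = 25 + R*k + k*(-6 - k) (f(R, k) = (k*R + (-6 - k)*k) + 5² = (R*k + k*(-6 - k)) + 25 = 25 + R*k + k*(-6 - k))
-18*(f(√(-3 + 7), a) + b(10, -11)) = -18*((25 - 1*(-6)² - 6*(-6) + √(-3 + 7)*(-6)) + 4) = -18*((25 - 1*36 + 36 + √4*(-6)) + 4) = -18*((25 - 36 + 36 + 2*(-6)) + 4) = -18*((25 - 36 + 36 - 12) + 4) = -18*(13 + 4) = -18*17 = -306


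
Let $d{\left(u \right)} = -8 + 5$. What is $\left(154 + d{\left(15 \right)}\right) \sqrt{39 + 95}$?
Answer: $151 \sqrt{134} \approx 1748.0$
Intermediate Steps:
$d{\left(u \right)} = -3$
$\left(154 + d{\left(15 \right)}\right) \sqrt{39 + 95} = \left(154 - 3\right) \sqrt{39 + 95} = 151 \sqrt{134}$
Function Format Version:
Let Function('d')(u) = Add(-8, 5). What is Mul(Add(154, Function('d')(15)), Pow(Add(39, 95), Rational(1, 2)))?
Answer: Mul(151, Pow(134, Rational(1, 2))) ≈ 1748.0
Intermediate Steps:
Function('d')(u) = -3
Mul(Add(154, Function('d')(15)), Pow(Add(39, 95), Rational(1, 2))) = Mul(Add(154, -3), Pow(Add(39, 95), Rational(1, 2))) = Mul(151, Pow(134, Rational(1, 2)))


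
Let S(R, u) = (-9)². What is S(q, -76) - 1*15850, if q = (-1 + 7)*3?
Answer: -15769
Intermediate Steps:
q = 18 (q = 6*3 = 18)
S(R, u) = 81
S(q, -76) - 1*15850 = 81 - 1*15850 = 81 - 15850 = -15769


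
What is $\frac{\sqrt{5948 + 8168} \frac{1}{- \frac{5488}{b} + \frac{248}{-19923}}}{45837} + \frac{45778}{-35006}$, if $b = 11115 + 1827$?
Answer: $- \frac{22889}{17503} - \frac{4774879 \sqrt{3529}}{47766839560} \approx -1.3137$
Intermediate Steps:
$b = 12942$
$\frac{\sqrt{5948 + 8168} \frac{1}{- \frac{5488}{b} + \frac{248}{-19923}}}{45837} + \frac{45778}{-35006} = \frac{\sqrt{5948 + 8168} \frac{1}{- \frac{5488}{12942} + \frac{248}{-19923}}}{45837} + \frac{45778}{-35006} = \frac{\sqrt{14116}}{\left(-5488\right) \frac{1}{12942} + 248 \left(- \frac{1}{19923}\right)} \frac{1}{45837} + 45778 \left(- \frac{1}{35006}\right) = \frac{2 \sqrt{3529}}{- \frac{2744}{6471} - \frac{248}{19923}} \cdot \frac{1}{45837} - \frac{22889}{17503} = \frac{2 \sqrt{3529}}{- \frac{18757840}{42973911}} \cdot \frac{1}{45837} - \frac{22889}{17503} = 2 \sqrt{3529} \left(- \frac{42973911}{18757840}\right) \frac{1}{45837} - \frac{22889}{17503} = - \frac{42973911 \sqrt{3529}}{9378920} \cdot \frac{1}{45837} - \frac{22889}{17503} = - \frac{4774879 \sqrt{3529}}{47766839560} - \frac{22889}{17503} = - \frac{22889}{17503} - \frac{4774879 \sqrt{3529}}{47766839560}$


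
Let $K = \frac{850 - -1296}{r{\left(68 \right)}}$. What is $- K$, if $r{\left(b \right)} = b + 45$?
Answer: $- \frac{2146}{113} \approx -18.991$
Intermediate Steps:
$r{\left(b \right)} = 45 + b$
$K = \frac{2146}{113}$ ($K = \frac{850 - -1296}{45 + 68} = \frac{850 + 1296}{113} = 2146 \cdot \frac{1}{113} = \frac{2146}{113} \approx 18.991$)
$- K = \left(-1\right) \frac{2146}{113} = - \frac{2146}{113}$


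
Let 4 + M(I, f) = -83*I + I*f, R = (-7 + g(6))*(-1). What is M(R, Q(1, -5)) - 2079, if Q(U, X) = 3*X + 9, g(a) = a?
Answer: -2172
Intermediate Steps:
Q(U, X) = 9 + 3*X
R = 1 (R = (-7 + 6)*(-1) = -1*(-1) = 1)
M(I, f) = -4 - 83*I + I*f (M(I, f) = -4 + (-83*I + I*f) = -4 - 83*I + I*f)
M(R, Q(1, -5)) - 2079 = (-4 - 83*1 + 1*(9 + 3*(-5))) - 2079 = (-4 - 83 + 1*(9 - 15)) - 2079 = (-4 - 83 + 1*(-6)) - 2079 = (-4 - 83 - 6) - 2079 = -93 - 2079 = -2172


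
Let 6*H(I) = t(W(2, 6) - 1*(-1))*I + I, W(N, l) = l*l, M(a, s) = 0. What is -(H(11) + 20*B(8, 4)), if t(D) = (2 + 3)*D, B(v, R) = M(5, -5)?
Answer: -341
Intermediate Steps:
W(N, l) = l²
B(v, R) = 0
t(D) = 5*D
H(I) = 31*I (H(I) = ((5*(6² - 1*(-1)))*I + I)/6 = ((5*(36 + 1))*I + I)/6 = ((5*37)*I + I)/6 = (185*I + I)/6 = (186*I)/6 = 31*I)
-(H(11) + 20*B(8, 4)) = -(31*11 + 20*0) = -(341 + 0) = -1*341 = -341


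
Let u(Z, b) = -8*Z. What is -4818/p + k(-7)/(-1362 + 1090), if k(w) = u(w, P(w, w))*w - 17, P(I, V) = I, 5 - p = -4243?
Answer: 17789/48144 ≈ 0.36950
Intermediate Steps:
p = 4248 (p = 5 - 1*(-4243) = 5 + 4243 = 4248)
k(w) = -17 - 8*w² (k(w) = (-8*w)*w - 17 = -8*w² - 17 = -17 - 8*w²)
-4818/p + k(-7)/(-1362 + 1090) = -4818/4248 + (-17 - 8*(-7)²)/(-1362 + 1090) = -4818*1/4248 + (-17 - 8*49)/(-272) = -803/708 + (-17 - 392)*(-1/272) = -803/708 - 409*(-1/272) = -803/708 + 409/272 = 17789/48144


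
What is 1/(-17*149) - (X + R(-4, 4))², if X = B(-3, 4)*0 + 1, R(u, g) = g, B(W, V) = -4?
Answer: -63326/2533 ≈ -25.000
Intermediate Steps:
X = 1 (X = -4*0 + 1 = 0 + 1 = 1)
1/(-17*149) - (X + R(-4, 4))² = 1/(-17*149) - (1 + 4)² = 1/(-2533) - 1*5² = -1/2533 - 1*25 = -1/2533 - 25 = -63326/2533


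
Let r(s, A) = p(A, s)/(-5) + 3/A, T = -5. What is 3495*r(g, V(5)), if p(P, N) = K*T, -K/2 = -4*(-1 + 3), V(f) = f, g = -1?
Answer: 58017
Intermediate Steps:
K = 16 (K = -(-8)*(-1 + 3) = -(-8)*2 = -2*(-8) = 16)
p(P, N) = -80 (p(P, N) = 16*(-5) = -80)
r(s, A) = 16 + 3/A (r(s, A) = -80/(-5) + 3/A = -80*(-⅕) + 3/A = 16 + 3/A)
3495*r(g, V(5)) = 3495*(16 + 3/5) = 3495*(16 + 3*(⅕)) = 3495*(16 + ⅗) = 3495*(83/5) = 58017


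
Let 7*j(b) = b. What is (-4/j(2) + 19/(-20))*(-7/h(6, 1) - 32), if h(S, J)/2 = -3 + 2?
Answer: 17043/40 ≈ 426.08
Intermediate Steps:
j(b) = b/7
h(S, J) = -2 (h(S, J) = 2*(-3 + 2) = 2*(-1) = -2)
(-4/j(2) + 19/(-20))*(-7/h(6, 1) - 32) = (-4/((⅐)*2) + 19/(-20))*(-7/(-2) - 32) = (-4/2/7 + 19*(-1/20))*(-7*(-½) - 32) = (-4*7/2 - 19/20)*(7/2 - 32) = (-14 - 19/20)*(-57/2) = -299/20*(-57/2) = 17043/40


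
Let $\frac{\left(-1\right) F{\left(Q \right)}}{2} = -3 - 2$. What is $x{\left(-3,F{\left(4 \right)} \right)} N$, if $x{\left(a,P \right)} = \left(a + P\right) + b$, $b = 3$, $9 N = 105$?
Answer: $\frac{350}{3} \approx 116.67$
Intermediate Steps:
$N = \frac{35}{3}$ ($N = \frac{1}{9} \cdot 105 = \frac{35}{3} \approx 11.667$)
$F{\left(Q \right)} = 10$ ($F{\left(Q \right)} = - 2 \left(-3 - 2\right) = \left(-2\right) \left(-5\right) = 10$)
$x{\left(a,P \right)} = 3 + P + a$ ($x{\left(a,P \right)} = \left(a + P\right) + 3 = \left(P + a\right) + 3 = 3 + P + a$)
$x{\left(-3,F{\left(4 \right)} \right)} N = \left(3 + 10 - 3\right) \frac{35}{3} = 10 \cdot \frac{35}{3} = \frac{350}{3}$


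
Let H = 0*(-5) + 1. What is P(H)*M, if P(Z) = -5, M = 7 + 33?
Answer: -200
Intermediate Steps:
M = 40
H = 1 (H = 0 + 1 = 1)
P(H)*M = -5*40 = -200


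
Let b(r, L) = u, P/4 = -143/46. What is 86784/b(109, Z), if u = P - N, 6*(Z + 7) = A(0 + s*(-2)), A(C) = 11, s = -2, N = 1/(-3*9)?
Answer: -53892864/7699 ≈ -7000.0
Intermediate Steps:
N = -1/27 (N = 1/(-27) = -1/27 ≈ -0.037037)
P = -286/23 (P = 4*(-143/46) = -286/23 ≈ -12.435)
Z = -31/6 (Z = -7 + (1/6)*11 = -7 + 11/6 = -31/6 ≈ -5.1667)
u = -7699/621 (u = -286/23 - 1*(-1/27) = -286/23 + 1/27 = -7699/621 ≈ -12.398)
b(r, L) = -7699/621
86784/b(109, Z) = 86784/(-7699/621) = 86784*(-621/7699) = -53892864/7699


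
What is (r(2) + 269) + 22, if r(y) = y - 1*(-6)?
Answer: 299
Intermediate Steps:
r(y) = 6 + y (r(y) = y + 6 = 6 + y)
(r(2) + 269) + 22 = ((6 + 2) + 269) + 22 = (8 + 269) + 22 = 277 + 22 = 299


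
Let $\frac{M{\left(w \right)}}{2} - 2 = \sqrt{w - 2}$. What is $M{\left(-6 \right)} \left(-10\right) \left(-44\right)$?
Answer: $1760 + 1760 i \sqrt{2} \approx 1760.0 + 2489.0 i$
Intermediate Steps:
$M{\left(w \right)} = 4 + 2 \sqrt{-2 + w}$ ($M{\left(w \right)} = 4 + 2 \sqrt{w - 2} = 4 + 2 \sqrt{-2 + w}$)
$M{\left(-6 \right)} \left(-10\right) \left(-44\right) = \left(4 + 2 \sqrt{-2 - 6}\right) \left(-10\right) \left(-44\right) = \left(4 + 2 \sqrt{-8}\right) \left(-10\right) \left(-44\right) = \left(4 + 2 \cdot 2 i \sqrt{2}\right) \left(-10\right) \left(-44\right) = \left(4 + 4 i \sqrt{2}\right) \left(-10\right) \left(-44\right) = \left(-40 - 40 i \sqrt{2}\right) \left(-44\right) = 1760 + 1760 i \sqrt{2}$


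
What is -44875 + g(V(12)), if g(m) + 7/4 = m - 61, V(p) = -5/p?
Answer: -269629/6 ≈ -44938.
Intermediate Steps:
g(m) = -251/4 + m (g(m) = -7/4 + (m - 61) = -7/4 + (-61 + m) = -251/4 + m)
-44875 + g(V(12)) = -44875 + (-251/4 - 5/12) = -44875 - 379/6 = -269629/6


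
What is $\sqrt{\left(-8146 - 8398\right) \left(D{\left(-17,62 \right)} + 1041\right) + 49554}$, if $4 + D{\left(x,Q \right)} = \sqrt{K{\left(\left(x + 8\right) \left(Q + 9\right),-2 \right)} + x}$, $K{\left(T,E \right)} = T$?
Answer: $\sqrt{-17106574 - 66176 i \sqrt{41}} \approx 51.22 - 4136.3 i$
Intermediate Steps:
$D{\left(x,Q \right)} = -4 + \sqrt{x + \left(8 + x\right) \left(9 + Q\right)}$ ($D{\left(x,Q \right)} = -4 + \sqrt{\left(x + 8\right) \left(Q + 9\right) + x} = -4 + \sqrt{\left(8 + x\right) \left(9 + Q\right) + x} = -4 + \sqrt{x + \left(8 + x\right) \left(9 + Q\right)}$)
$\sqrt{\left(-8146 - 8398\right) \left(D{\left(-17,62 \right)} + 1041\right) + 49554} = \sqrt{\left(-8146 - 8398\right) \left(\left(-4 + \sqrt{72 + 8 \cdot 62 + 10 \left(-17\right) + 62 \left(-17\right)}\right) + 1041\right) + 49554} = \sqrt{- 16544 \left(\left(-4 + \sqrt{72 + 496 - 170 - 1054}\right) + 1041\right) + 49554} = \sqrt{- 16544 \left(\left(-4 + \sqrt{-656}\right) + 1041\right) + 49554} = \sqrt{- 16544 \left(\left(-4 + 4 i \sqrt{41}\right) + 1041\right) + 49554} = \sqrt{- 16544 \left(1037 + 4 i \sqrt{41}\right) + 49554} = \sqrt{\left(-17156128 - 66176 i \sqrt{41}\right) + 49554} = \sqrt{-17106574 - 66176 i \sqrt{41}}$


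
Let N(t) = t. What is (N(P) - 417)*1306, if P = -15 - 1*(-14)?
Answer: -545908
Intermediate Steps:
P = -1 (P = -15 + 14 = -1)
(N(P) - 417)*1306 = (-1 - 417)*1306 = -418*1306 = -545908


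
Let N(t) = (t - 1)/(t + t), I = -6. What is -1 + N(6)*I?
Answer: -7/2 ≈ -3.5000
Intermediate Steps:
N(t) = (-1 + t)/(2*t) (N(t) = (-1 + t)/((2*t)) = (-1 + t)*(1/(2*t)) = (-1 + t)/(2*t))
-1 + N(6)*I = -1 + ((½)*(-1 + 6)/6)*(-6) = -1 + ((½)*(⅙)*5)*(-6) = -1 + (5/12)*(-6) = -1 - 5/2 = -7/2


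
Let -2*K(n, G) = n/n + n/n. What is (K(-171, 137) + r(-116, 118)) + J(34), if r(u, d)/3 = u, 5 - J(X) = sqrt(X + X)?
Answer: -344 - 2*sqrt(17) ≈ -352.25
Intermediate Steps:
J(X) = 5 - sqrt(2)*sqrt(X) (J(X) = 5 - sqrt(X + X) = 5 - sqrt(2*X) = 5 - sqrt(2)*sqrt(X))
K(n, G) = -1 (K(n, G) = -(n/n + n/n)/2 = -(1 + 1)/2 = -1/2*2 = -1)
r(u, d) = 3*u
(K(-171, 137) + r(-116, 118)) + J(34) = (-1 + 3*(-116)) + (5 - sqrt(2)*sqrt(34)) = (-1 - 348) + (5 - 2*sqrt(17)) = -349 + (5 - 2*sqrt(17)) = -344 - 2*sqrt(17)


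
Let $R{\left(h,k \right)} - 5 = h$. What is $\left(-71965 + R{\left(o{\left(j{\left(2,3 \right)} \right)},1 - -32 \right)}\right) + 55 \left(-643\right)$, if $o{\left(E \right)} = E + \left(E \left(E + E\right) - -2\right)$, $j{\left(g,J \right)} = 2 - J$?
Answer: $-107322$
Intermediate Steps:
$o{\left(E \right)} = 2 + E + 2 E^{2}$ ($o{\left(E \right)} = E + \left(E 2 E + 2\right) = E + \left(2 E^{2} + 2\right) = E + \left(2 + 2 E^{2}\right) = 2 + E + 2 E^{2}$)
$R{\left(h,k \right)} = 5 + h$
$\left(-71965 + R{\left(o{\left(j{\left(2,3 \right)} \right)},1 - -32 \right)}\right) + 55 \left(-643\right) = \left(-71965 + \left(5 + \left(2 + \left(2 - 3\right) + 2 \left(2 - 3\right)^{2}\right)\right)\right) + 55 \left(-643\right) = \left(-71965 + \left(5 + \left(2 + \left(2 - 3\right) + 2 \left(2 - 3\right)^{2}\right)\right)\right) - 35365 = \left(-71965 + \left(5 + \left(2 - 1 + 2 \left(-1\right)^{2}\right)\right)\right) - 35365 = \left(-71965 + \left(5 + \left(2 - 1 + 2 \cdot 1\right)\right)\right) - 35365 = \left(-71965 + \left(5 + \left(2 - 1 + 2\right)\right)\right) - 35365 = \left(-71965 + \left(5 + 3\right)\right) - 35365 = \left(-71965 + 8\right) - 35365 = -71957 - 35365 = -107322$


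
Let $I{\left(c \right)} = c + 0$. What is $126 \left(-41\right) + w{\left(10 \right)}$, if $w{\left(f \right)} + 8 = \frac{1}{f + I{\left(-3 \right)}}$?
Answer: $- \frac{36217}{7} \approx -5173.9$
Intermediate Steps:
$I{\left(c \right)} = c$
$w{\left(f \right)} = -8 + \frac{1}{-3 + f}$ ($w{\left(f \right)} = -8 + \frac{1}{f - 3} = -8 + \frac{1}{-3 + f}$)
$126 \left(-41\right) + w{\left(10 \right)} = 126 \left(-41\right) + \frac{25 - 80}{-3 + 10} = -5166 + \frac{25 - 80}{7} = -5166 + \frac{1}{7} \left(-55\right) = -5166 - \frac{55}{7} = - \frac{36217}{7}$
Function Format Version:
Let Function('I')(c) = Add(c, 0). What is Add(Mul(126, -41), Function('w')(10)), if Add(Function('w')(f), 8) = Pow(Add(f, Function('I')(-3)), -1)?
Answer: Rational(-36217, 7) ≈ -5173.9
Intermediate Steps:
Function('I')(c) = c
Function('w')(f) = Add(-8, Pow(Add(-3, f), -1)) (Function('w')(f) = Add(-8, Pow(Add(f, -3), -1)) = Add(-8, Pow(Add(-3, f), -1)))
Add(Mul(126, -41), Function('w')(10)) = Add(Mul(126, -41), Mul(Pow(Add(-3, 10), -1), Add(25, Mul(-8, 10)))) = Add(-5166, Mul(Pow(7, -1), Add(25, -80))) = Add(-5166, Mul(Rational(1, 7), -55)) = Add(-5166, Rational(-55, 7)) = Rational(-36217, 7)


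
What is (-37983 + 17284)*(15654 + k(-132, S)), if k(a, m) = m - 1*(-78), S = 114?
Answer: -327996354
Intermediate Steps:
k(a, m) = 78 + m (k(a, m) = m + 78 = 78 + m)
(-37983 + 17284)*(15654 + k(-132, S)) = (-37983 + 17284)*(15654 + (78 + 114)) = -20699*(15654 + 192) = -20699*15846 = -327996354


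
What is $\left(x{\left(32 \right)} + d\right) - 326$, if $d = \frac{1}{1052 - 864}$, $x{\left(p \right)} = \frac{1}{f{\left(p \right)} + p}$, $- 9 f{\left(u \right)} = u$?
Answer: $- \frac{3921945}{12032} \approx -325.96$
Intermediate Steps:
$f{\left(u \right)} = - \frac{u}{9}$
$x{\left(p \right)} = \frac{9}{8 p}$ ($x{\left(p \right)} = \frac{1}{- \frac{p}{9} + p} = \frac{1}{\frac{8}{9} p} = \frac{9}{8 p}$)
$d = \frac{1}{188} \approx 0.0053191$
$\left(x{\left(32 \right)} + d\right) - 326 = \left(\frac{9}{8 \cdot 32} + \frac{1}{188}\right) - 326 = \left(\frac{9}{8} \cdot \frac{1}{32} + \frac{1}{188}\right) - 326 = \left(\frac{9}{256} + \frac{1}{188}\right) - 326 = \frac{487}{12032} - 326 = - \frac{3921945}{12032}$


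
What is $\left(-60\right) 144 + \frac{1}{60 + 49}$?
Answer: $- \frac{941759}{109} \approx -8640.0$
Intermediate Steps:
$\left(-60\right) 144 + \frac{1}{60 + 49} = -8640 + \frac{1}{109} = - \frac{941759}{109}$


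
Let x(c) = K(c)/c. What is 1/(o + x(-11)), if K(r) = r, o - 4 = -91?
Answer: -1/86 ≈ -0.011628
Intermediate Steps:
o = -87 (o = 4 - 91 = -87)
x(c) = 1 (x(c) = c/c = 1)
1/(o + x(-11)) = 1/(-87 + 1) = 1/(-86) = -1/86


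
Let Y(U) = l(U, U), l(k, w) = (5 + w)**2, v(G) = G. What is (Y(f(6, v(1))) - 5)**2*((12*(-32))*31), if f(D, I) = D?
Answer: -160180224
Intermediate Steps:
Y(U) = (5 + U)**2
(Y(f(6, v(1))) - 5)**2*((12*(-32))*31) = ((5 + 6)**2 - 5)**2*((12*(-32))*31) = (11**2 - 5)**2*(-384*31) = (121 - 5)**2*(-11904) = 116**2*(-11904) = 13456*(-11904) = -160180224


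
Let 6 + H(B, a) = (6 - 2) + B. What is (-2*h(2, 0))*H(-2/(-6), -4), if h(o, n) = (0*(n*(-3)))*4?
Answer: 0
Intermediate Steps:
h(o, n) = 0 (h(o, n) = (0*(-3*n))*4 = 0*4 = 0)
H(B, a) = -2 + B (H(B, a) = -6 + ((6 - 2) + B) = -6 + (4 + B) = -2 + B)
(-2*h(2, 0))*H(-2/(-6), -4) = (-2*0)*(-2 - 2/(-6)) = 0*(-2 - 2*(-⅙)) = 0*(-2 + ⅓) = 0*(-5/3) = 0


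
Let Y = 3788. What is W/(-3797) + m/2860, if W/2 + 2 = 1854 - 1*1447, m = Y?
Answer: 3016609/2714855 ≈ 1.1111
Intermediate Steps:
m = 3788
W = 810 (W = -4 + 2*(1854 - 1*1447) = -4 + 2*(1854 - 1447) = -4 + 2*407 = -4 + 814 = 810)
W/(-3797) + m/2860 = 810/(-3797) + 3788/2860 = 810*(-1/3797) + 3788*(1/2860) = -810/3797 + 947/715 = 3016609/2714855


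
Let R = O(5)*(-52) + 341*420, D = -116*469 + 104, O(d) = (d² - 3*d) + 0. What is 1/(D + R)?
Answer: 1/88400 ≈ 1.1312e-5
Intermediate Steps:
O(d) = d² - 3*d
D = -54300 (D = -54404 + 104 = -54300)
R = 142700 (R = (5*(-3 + 5))*(-52) + 341*420 = (5*2)*(-52) + 143220 = 10*(-52) + 143220 = -520 + 143220 = 142700)
1/(D + R) = 1/(-54300 + 142700) = 1/88400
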